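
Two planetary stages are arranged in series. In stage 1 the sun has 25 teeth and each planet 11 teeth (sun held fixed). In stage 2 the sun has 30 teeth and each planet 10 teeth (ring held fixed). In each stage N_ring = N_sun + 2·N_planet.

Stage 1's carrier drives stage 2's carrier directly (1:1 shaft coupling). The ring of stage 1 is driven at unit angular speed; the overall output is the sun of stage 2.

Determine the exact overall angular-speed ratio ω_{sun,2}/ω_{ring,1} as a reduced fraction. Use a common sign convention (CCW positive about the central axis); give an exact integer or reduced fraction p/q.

47/27

Stage 1: N_ring = 25 + 2·11 = 47
Stage 1: 25(ω_s−ω_c) = −47(ω_r−ω_c),  ω_s=0, ω_r=1
Stage 1: 25(0−ω_c) = −47(1−ω_c)  ⇒  72ω_c = 47  ⇒  ω_c = 47/72
  ⇒ ω_c¹/ω_r¹ = 47/72
Stage 2: N_ring = 30 + 2·10 = 50
Stage 2: 30(ω_s−ω_c) = −50(ω_r−ω_c),  ω_r=0, ω_c=1
Stage 2: ω_s = 1 − (50/30)(0−1) = 8/3
  ⇒ ω_s²/ω_c² = 8/3
Coupling ω_c² = ω_c¹ ⇒ overall = 47/72 × 8/3 = 47/27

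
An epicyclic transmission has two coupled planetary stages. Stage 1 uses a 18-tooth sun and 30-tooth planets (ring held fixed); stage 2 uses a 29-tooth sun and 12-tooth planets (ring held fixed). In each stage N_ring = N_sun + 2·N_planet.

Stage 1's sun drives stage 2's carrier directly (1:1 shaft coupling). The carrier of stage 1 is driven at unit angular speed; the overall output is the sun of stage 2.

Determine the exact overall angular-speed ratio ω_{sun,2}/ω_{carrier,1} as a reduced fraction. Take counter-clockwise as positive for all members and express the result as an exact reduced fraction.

Stage 1: N_ring = 18 + 2·30 = 78
Stage 1: 18(ω_s−ω_c) = −78(ω_r−ω_c),  ω_r=0, ω_c=1
Stage 1: ω_s = 1 − (78/18)(0−1) = 16/3
  ⇒ ω_s¹/ω_c¹ = 16/3
Stage 2: N_ring = 29 + 2·12 = 53
Stage 2: 29(ω_s−ω_c) = −53(ω_r−ω_c),  ω_r=0, ω_c=1
Stage 2: ω_s = 1 − (53/29)(0−1) = 82/29
  ⇒ ω_s²/ω_c² = 82/29
Coupling ω_c² = ω_s¹ ⇒ overall = 16/3 × 82/29 = 1312/87

1312/87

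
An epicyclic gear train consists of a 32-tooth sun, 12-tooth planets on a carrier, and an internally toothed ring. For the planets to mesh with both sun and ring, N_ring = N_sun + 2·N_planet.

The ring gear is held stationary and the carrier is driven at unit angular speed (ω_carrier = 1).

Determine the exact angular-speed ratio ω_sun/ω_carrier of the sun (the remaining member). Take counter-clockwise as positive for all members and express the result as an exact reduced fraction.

N_ring = 32 + 2·12 = 56
32(ω_s−ω_c) = −56(ω_r−ω_c),  ω_r=0, ω_c=1
ω_s = 1 − (56/32)(0−1) = 11/4
ω_s/ω_c = 11/4

11/4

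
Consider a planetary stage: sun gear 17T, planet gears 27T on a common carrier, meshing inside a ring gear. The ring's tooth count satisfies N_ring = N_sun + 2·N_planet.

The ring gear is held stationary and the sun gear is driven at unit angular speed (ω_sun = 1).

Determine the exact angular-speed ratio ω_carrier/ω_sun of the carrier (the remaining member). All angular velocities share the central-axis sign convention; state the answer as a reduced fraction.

N_ring = 17 + 2·27 = 71
17(ω_s−ω_c) = −71(ω_r−ω_c),  ω_r=0, ω_s=1
17(1−ω_c) = −71(0−ω_c)  ⇒  88ω_c = 17  ⇒  ω_c = 17/88
ω_c/ω_s = 17/88

17/88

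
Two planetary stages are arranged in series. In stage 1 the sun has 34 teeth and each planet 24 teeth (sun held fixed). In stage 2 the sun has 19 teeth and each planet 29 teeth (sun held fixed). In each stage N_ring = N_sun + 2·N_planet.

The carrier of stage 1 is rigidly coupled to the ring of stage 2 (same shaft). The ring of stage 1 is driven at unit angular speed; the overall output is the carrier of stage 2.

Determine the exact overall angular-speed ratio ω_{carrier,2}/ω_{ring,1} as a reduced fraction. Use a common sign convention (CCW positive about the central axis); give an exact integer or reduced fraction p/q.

3157/5568

Stage 1: N_ring = 34 + 2·24 = 82
Stage 1: 34(ω_s−ω_c) = −82(ω_r−ω_c),  ω_s=0, ω_r=1
Stage 1: 34(0−ω_c) = −82(1−ω_c)  ⇒  116ω_c = 82  ⇒  ω_c = 41/58
  ⇒ ω_c¹/ω_r¹ = 41/58
Stage 2: N_ring = 19 + 2·29 = 77
Stage 2: 19(ω_s−ω_c) = −77(ω_r−ω_c),  ω_s=0, ω_r=1
Stage 2: 19(0−ω_c) = −77(1−ω_c)  ⇒  96ω_c = 77  ⇒  ω_c = 77/96
  ⇒ ω_c²/ω_r² = 77/96
Coupling ω_r² = ω_c¹ ⇒ overall = 41/58 × 77/96 = 3157/5568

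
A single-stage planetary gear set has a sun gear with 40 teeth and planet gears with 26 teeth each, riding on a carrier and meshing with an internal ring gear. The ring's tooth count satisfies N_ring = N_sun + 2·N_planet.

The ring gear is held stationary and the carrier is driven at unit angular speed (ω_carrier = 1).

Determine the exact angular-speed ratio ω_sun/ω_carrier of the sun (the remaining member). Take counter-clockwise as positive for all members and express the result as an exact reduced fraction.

33/10

N_ring = 40 + 2·26 = 92
40(ω_s−ω_c) = −92(ω_r−ω_c),  ω_r=0, ω_c=1
ω_s = 1 − (92/40)(0−1) = 33/10
ω_s/ω_c = 33/10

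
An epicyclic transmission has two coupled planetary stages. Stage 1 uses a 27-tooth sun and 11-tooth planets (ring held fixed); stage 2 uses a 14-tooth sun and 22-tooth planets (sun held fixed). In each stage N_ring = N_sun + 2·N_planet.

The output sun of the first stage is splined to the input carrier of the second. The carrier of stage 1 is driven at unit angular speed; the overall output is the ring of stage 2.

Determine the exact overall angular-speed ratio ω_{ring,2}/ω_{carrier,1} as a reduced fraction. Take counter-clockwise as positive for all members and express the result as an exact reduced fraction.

Stage 1: N_ring = 27 + 2·11 = 49
Stage 1: 27(ω_s−ω_c) = −49(ω_r−ω_c),  ω_r=0, ω_c=1
Stage 1: ω_s = 1 − (49/27)(0−1) = 76/27
  ⇒ ω_s¹/ω_c¹ = 76/27
Stage 2: N_ring = 14 + 2·22 = 58
Stage 2: 14(ω_s−ω_c) = −58(ω_r−ω_c),  ω_s=0, ω_c=1
Stage 2: ω_r = 1 − (14/58)(0−1) = 36/29
  ⇒ ω_r²/ω_c² = 36/29
Coupling ω_c² = ω_s¹ ⇒ overall = 76/27 × 36/29 = 304/87

304/87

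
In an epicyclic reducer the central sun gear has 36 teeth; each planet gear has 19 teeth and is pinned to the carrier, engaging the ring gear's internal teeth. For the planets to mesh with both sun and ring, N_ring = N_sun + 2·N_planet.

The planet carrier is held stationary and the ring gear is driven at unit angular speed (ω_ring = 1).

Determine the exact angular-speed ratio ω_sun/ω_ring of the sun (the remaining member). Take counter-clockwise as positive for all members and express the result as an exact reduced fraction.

-37/18

N_ring = 36 + 2·19 = 74
36(ω_s−ω_c) = −74(ω_r−ω_c),  ω_c=0, ω_r=1
ω_s = 0 − (74/36)(1−0) = -37/18
ω_s/ω_r = -37/18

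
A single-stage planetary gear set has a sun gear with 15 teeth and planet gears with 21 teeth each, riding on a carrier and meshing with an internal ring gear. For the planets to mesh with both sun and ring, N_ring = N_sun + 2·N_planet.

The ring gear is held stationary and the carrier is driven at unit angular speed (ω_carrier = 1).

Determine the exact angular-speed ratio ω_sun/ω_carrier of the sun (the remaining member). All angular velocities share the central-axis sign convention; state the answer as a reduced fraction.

N_ring = 15 + 2·21 = 57
15(ω_s−ω_c) = −57(ω_r−ω_c),  ω_r=0, ω_c=1
ω_s = 1 − (57/15)(0−1) = 24/5
ω_s/ω_c = 24/5

24/5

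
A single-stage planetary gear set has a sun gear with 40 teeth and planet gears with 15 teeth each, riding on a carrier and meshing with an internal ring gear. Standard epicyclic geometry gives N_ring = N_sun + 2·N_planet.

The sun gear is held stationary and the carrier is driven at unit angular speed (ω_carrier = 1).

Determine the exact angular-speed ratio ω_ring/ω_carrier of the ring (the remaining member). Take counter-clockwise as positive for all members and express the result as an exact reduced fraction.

11/7

N_ring = 40 + 2·15 = 70
40(ω_s−ω_c) = −70(ω_r−ω_c),  ω_s=0, ω_c=1
ω_r = 1 − (40/70)(0−1) = 11/7
ω_r/ω_c = 11/7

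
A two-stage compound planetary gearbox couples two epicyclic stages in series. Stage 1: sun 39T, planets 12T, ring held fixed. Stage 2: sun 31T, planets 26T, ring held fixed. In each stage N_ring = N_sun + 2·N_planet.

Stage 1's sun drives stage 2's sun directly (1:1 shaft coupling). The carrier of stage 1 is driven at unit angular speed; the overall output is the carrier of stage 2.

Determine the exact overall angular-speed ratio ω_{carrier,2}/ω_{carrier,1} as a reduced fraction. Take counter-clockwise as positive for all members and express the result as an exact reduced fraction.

527/741

Stage 1: N_ring = 39 + 2·12 = 63
Stage 1: 39(ω_s−ω_c) = −63(ω_r−ω_c),  ω_r=0, ω_c=1
Stage 1: ω_s = 1 − (63/39)(0−1) = 34/13
  ⇒ ω_s¹/ω_c¹ = 34/13
Stage 2: N_ring = 31 + 2·26 = 83
Stage 2: 31(ω_s−ω_c) = −83(ω_r−ω_c),  ω_r=0, ω_s=1
Stage 2: 31(1−ω_c) = −83(0−ω_c)  ⇒  114ω_c = 31  ⇒  ω_c = 31/114
  ⇒ ω_c²/ω_s² = 31/114
Coupling ω_s² = ω_s¹ ⇒ overall = 34/13 × 31/114 = 527/741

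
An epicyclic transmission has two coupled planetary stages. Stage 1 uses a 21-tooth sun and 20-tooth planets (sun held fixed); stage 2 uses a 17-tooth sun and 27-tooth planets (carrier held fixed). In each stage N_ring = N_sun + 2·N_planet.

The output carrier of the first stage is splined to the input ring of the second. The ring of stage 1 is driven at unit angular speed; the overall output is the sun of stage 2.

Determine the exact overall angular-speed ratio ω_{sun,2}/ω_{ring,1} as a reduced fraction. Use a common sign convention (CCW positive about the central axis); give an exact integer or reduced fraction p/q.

-4331/1394

Stage 1: N_ring = 21 + 2·20 = 61
Stage 1: 21(ω_s−ω_c) = −61(ω_r−ω_c),  ω_s=0, ω_r=1
Stage 1: 21(0−ω_c) = −61(1−ω_c)  ⇒  82ω_c = 61  ⇒  ω_c = 61/82
  ⇒ ω_c¹/ω_r¹ = 61/82
Stage 2: N_ring = 17 + 2·27 = 71
Stage 2: 17(ω_s−ω_c) = −71(ω_r−ω_c),  ω_c=0, ω_r=1
Stage 2: ω_s = 0 − (71/17)(1−0) = -71/17
  ⇒ ω_s²/ω_r² = -71/17
Coupling ω_r² = ω_c¹ ⇒ overall = 61/82 × -71/17 = -4331/1394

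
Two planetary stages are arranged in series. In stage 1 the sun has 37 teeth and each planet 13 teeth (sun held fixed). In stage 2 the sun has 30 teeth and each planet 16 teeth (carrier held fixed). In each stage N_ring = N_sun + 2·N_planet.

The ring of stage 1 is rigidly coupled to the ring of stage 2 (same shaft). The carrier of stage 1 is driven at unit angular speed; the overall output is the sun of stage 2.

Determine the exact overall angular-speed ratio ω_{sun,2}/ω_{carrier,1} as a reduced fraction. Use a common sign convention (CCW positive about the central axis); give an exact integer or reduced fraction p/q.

-620/189

Stage 1: N_ring = 37 + 2·13 = 63
Stage 1: 37(ω_s−ω_c) = −63(ω_r−ω_c),  ω_s=0, ω_c=1
Stage 1: ω_r = 1 − (37/63)(0−1) = 100/63
  ⇒ ω_r¹/ω_c¹ = 100/63
Stage 2: N_ring = 30 + 2·16 = 62
Stage 2: 30(ω_s−ω_c) = −62(ω_r−ω_c),  ω_c=0, ω_r=1
Stage 2: ω_s = 0 − (62/30)(1−0) = -31/15
  ⇒ ω_s²/ω_r² = -31/15
Coupling ω_r² = ω_r¹ ⇒ overall = 100/63 × -31/15 = -620/189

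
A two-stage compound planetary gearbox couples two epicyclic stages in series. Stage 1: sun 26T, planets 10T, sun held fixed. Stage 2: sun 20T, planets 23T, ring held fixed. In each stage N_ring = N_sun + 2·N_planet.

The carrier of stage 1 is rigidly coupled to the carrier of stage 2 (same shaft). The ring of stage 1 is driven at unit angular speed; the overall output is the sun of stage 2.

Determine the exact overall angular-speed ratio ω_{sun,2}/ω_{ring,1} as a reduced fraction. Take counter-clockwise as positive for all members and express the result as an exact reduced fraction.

989/360

Stage 1: N_ring = 26 + 2·10 = 46
Stage 1: 26(ω_s−ω_c) = −46(ω_r−ω_c),  ω_s=0, ω_r=1
Stage 1: 26(0−ω_c) = −46(1−ω_c)  ⇒  72ω_c = 46  ⇒  ω_c = 23/36
  ⇒ ω_c¹/ω_r¹ = 23/36
Stage 2: N_ring = 20 + 2·23 = 66
Stage 2: 20(ω_s−ω_c) = −66(ω_r−ω_c),  ω_r=0, ω_c=1
Stage 2: ω_s = 1 − (66/20)(0−1) = 43/10
  ⇒ ω_s²/ω_c² = 43/10
Coupling ω_c² = ω_c¹ ⇒ overall = 23/36 × 43/10 = 989/360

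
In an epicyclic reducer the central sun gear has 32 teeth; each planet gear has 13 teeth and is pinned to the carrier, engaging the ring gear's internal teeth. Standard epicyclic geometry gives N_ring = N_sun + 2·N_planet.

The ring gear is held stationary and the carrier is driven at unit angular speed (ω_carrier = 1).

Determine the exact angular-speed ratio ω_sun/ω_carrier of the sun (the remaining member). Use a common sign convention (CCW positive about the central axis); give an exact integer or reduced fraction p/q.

45/16

N_ring = 32 + 2·13 = 58
32(ω_s−ω_c) = −58(ω_r−ω_c),  ω_r=0, ω_c=1
ω_s = 1 − (58/32)(0−1) = 45/16
ω_s/ω_c = 45/16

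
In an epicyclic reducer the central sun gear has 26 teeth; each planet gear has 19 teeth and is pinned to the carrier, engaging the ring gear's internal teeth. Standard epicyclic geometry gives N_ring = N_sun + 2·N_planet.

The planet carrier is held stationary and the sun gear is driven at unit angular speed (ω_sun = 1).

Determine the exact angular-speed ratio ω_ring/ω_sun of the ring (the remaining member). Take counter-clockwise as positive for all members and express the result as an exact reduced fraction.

N_ring = 26 + 2·19 = 64
26(ω_s−ω_c) = −64(ω_r−ω_c),  ω_c=0, ω_s=1
ω_r = 0 − (26/64)(1−0) = -13/32
ω_r/ω_s = -13/32

-13/32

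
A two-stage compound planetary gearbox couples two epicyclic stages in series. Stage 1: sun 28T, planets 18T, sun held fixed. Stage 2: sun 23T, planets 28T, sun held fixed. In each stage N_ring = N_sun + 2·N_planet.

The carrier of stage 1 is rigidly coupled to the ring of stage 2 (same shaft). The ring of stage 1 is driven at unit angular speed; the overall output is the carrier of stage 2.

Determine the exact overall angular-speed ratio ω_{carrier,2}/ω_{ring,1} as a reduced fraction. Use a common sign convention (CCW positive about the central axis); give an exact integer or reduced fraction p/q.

Stage 1: N_ring = 28 + 2·18 = 64
Stage 1: 28(ω_s−ω_c) = −64(ω_r−ω_c),  ω_s=0, ω_r=1
Stage 1: 28(0−ω_c) = −64(1−ω_c)  ⇒  92ω_c = 64  ⇒  ω_c = 16/23
  ⇒ ω_c¹/ω_r¹ = 16/23
Stage 2: N_ring = 23 + 2·28 = 79
Stage 2: 23(ω_s−ω_c) = −79(ω_r−ω_c),  ω_s=0, ω_r=1
Stage 2: 23(0−ω_c) = −79(1−ω_c)  ⇒  102ω_c = 79  ⇒  ω_c = 79/102
  ⇒ ω_c²/ω_r² = 79/102
Coupling ω_r² = ω_c¹ ⇒ overall = 16/23 × 79/102 = 632/1173

632/1173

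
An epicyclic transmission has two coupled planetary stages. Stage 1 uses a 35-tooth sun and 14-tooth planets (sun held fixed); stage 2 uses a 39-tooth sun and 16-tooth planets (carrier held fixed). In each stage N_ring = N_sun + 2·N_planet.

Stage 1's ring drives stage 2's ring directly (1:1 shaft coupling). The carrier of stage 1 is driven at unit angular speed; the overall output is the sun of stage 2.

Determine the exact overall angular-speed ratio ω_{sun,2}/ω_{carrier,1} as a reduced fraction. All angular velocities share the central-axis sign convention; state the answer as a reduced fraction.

Stage 1: N_ring = 35 + 2·14 = 63
Stage 1: 35(ω_s−ω_c) = −63(ω_r−ω_c),  ω_s=0, ω_c=1
Stage 1: ω_r = 1 − (35/63)(0−1) = 14/9
  ⇒ ω_r¹/ω_c¹ = 14/9
Stage 2: N_ring = 39 + 2·16 = 71
Stage 2: 39(ω_s−ω_c) = −71(ω_r−ω_c),  ω_c=0, ω_r=1
Stage 2: ω_s = 0 − (71/39)(1−0) = -71/39
  ⇒ ω_s²/ω_r² = -71/39
Coupling ω_r² = ω_r¹ ⇒ overall = 14/9 × -71/39 = -994/351

-994/351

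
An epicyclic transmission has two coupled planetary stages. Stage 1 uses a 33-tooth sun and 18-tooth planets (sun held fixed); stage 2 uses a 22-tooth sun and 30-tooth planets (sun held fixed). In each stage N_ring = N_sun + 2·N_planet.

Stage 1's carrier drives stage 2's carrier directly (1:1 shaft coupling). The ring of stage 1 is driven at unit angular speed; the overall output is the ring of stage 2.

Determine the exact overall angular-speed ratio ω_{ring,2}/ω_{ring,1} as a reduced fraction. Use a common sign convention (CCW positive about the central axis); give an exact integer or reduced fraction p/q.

Stage 1: N_ring = 33 + 2·18 = 69
Stage 1: 33(ω_s−ω_c) = −69(ω_r−ω_c),  ω_s=0, ω_r=1
Stage 1: 33(0−ω_c) = −69(1−ω_c)  ⇒  102ω_c = 69  ⇒  ω_c = 23/34
  ⇒ ω_c¹/ω_r¹ = 23/34
Stage 2: N_ring = 22 + 2·30 = 82
Stage 2: 22(ω_s−ω_c) = −82(ω_r−ω_c),  ω_s=0, ω_c=1
Stage 2: ω_r = 1 − (22/82)(0−1) = 52/41
  ⇒ ω_r²/ω_c² = 52/41
Coupling ω_c² = ω_c¹ ⇒ overall = 23/34 × 52/41 = 598/697

598/697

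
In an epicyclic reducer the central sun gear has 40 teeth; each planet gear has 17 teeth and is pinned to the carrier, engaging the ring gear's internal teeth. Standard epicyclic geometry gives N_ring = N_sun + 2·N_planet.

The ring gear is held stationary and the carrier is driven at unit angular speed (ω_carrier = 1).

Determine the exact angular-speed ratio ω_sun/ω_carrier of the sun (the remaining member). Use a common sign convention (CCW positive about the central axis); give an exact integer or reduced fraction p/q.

N_ring = 40 + 2·17 = 74
40(ω_s−ω_c) = −74(ω_r−ω_c),  ω_r=0, ω_c=1
ω_s = 1 − (74/40)(0−1) = 57/20
ω_s/ω_c = 57/20

57/20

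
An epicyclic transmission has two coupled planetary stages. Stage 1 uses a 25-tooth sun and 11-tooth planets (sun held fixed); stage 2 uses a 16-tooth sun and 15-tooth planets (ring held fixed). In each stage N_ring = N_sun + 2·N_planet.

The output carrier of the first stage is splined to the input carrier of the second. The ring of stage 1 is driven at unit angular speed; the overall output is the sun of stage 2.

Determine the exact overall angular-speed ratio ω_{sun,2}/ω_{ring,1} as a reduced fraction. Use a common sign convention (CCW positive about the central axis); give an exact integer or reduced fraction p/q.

1457/576

Stage 1: N_ring = 25 + 2·11 = 47
Stage 1: 25(ω_s−ω_c) = −47(ω_r−ω_c),  ω_s=0, ω_r=1
Stage 1: 25(0−ω_c) = −47(1−ω_c)  ⇒  72ω_c = 47  ⇒  ω_c = 47/72
  ⇒ ω_c¹/ω_r¹ = 47/72
Stage 2: N_ring = 16 + 2·15 = 46
Stage 2: 16(ω_s−ω_c) = −46(ω_r−ω_c),  ω_r=0, ω_c=1
Stage 2: ω_s = 1 − (46/16)(0−1) = 31/8
  ⇒ ω_s²/ω_c² = 31/8
Coupling ω_c² = ω_c¹ ⇒ overall = 47/72 × 31/8 = 1457/576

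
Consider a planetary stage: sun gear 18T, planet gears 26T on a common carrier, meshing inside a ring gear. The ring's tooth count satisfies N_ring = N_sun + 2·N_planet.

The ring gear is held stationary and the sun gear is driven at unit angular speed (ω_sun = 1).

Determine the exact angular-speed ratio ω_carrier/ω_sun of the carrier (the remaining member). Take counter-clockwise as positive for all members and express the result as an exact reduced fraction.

N_ring = 18 + 2·26 = 70
18(ω_s−ω_c) = −70(ω_r−ω_c),  ω_r=0, ω_s=1
18(1−ω_c) = −70(0−ω_c)  ⇒  88ω_c = 18  ⇒  ω_c = 9/44
ω_c/ω_s = 9/44

9/44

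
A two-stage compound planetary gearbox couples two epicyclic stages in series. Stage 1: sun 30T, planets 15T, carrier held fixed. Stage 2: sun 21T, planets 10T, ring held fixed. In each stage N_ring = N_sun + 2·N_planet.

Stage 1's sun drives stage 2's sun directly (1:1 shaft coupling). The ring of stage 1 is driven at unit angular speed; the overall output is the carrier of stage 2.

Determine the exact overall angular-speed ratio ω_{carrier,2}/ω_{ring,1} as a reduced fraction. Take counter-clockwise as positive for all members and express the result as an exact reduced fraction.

-21/31

Stage 1: N_ring = 30 + 2·15 = 60
Stage 1: 30(ω_s−ω_c) = −60(ω_r−ω_c),  ω_c=0, ω_r=1
Stage 1: ω_s = 0 − (60/30)(1−0) = -2
  ⇒ ω_s¹/ω_r¹ = -2
Stage 2: N_ring = 21 + 2·10 = 41
Stage 2: 21(ω_s−ω_c) = −41(ω_r−ω_c),  ω_r=0, ω_s=1
Stage 2: 21(1−ω_c) = −41(0−ω_c)  ⇒  62ω_c = 21  ⇒  ω_c = 21/62
  ⇒ ω_c²/ω_s² = 21/62
Coupling ω_s² = ω_s¹ ⇒ overall = -2 × 21/62 = -21/31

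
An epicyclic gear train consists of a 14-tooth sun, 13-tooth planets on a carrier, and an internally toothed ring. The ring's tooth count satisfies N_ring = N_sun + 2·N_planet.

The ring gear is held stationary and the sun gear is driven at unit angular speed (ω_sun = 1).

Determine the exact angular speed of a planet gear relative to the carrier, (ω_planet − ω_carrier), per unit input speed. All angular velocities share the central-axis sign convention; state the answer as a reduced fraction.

-280/351

N_ring = 14 + 2·13 = 40
14(ω_s−ω_c) = −40(ω_r−ω_c),  ω_r=0, ω_s=1
14(1−ω_c) = −40(0−ω_c)  ⇒  54ω_c = 14  ⇒  ω_c = 7/27
sun–planet: 14·(1−7/27) = −13·(ω_p−ω_c)  ⇒  ω_p−ω_c = −(14/13)·(20/27) = -280/351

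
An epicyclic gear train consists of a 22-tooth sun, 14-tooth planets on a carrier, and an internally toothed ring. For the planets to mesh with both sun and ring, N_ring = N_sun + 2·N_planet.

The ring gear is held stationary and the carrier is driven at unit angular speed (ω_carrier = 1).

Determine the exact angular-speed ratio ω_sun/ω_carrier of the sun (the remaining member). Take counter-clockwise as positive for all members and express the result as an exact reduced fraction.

36/11

N_ring = 22 + 2·14 = 50
22(ω_s−ω_c) = −50(ω_r−ω_c),  ω_r=0, ω_c=1
ω_s = 1 − (50/22)(0−1) = 36/11
ω_s/ω_c = 36/11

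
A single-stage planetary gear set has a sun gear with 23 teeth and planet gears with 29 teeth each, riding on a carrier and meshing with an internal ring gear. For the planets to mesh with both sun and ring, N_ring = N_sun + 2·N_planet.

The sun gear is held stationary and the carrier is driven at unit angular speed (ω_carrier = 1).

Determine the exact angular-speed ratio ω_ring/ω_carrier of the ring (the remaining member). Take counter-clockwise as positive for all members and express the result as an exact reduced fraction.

N_ring = 23 + 2·29 = 81
23(ω_s−ω_c) = −81(ω_r−ω_c),  ω_s=0, ω_c=1
ω_r = 1 − (23/81)(0−1) = 104/81
ω_r/ω_c = 104/81

104/81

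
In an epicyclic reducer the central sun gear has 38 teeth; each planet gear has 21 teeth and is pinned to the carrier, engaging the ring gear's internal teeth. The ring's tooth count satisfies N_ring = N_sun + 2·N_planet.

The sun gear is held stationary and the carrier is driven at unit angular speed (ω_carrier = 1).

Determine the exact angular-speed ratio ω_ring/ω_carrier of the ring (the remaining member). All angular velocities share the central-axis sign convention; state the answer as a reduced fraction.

59/40

N_ring = 38 + 2·21 = 80
38(ω_s−ω_c) = −80(ω_r−ω_c),  ω_s=0, ω_c=1
ω_r = 1 − (38/80)(0−1) = 59/40
ω_r/ω_c = 59/40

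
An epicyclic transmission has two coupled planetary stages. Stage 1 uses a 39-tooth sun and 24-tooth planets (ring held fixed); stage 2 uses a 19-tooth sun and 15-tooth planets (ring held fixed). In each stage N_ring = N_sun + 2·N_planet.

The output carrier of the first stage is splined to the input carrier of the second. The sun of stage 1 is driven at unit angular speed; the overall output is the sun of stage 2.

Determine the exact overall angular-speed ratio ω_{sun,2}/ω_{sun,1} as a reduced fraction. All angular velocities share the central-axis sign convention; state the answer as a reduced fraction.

442/399

Stage 1: N_ring = 39 + 2·24 = 87
Stage 1: 39(ω_s−ω_c) = −87(ω_r−ω_c),  ω_r=0, ω_s=1
Stage 1: 39(1−ω_c) = −87(0−ω_c)  ⇒  126ω_c = 39  ⇒  ω_c = 13/42
  ⇒ ω_c¹/ω_s¹ = 13/42
Stage 2: N_ring = 19 + 2·15 = 49
Stage 2: 19(ω_s−ω_c) = −49(ω_r−ω_c),  ω_r=0, ω_c=1
Stage 2: ω_s = 1 − (49/19)(0−1) = 68/19
  ⇒ ω_s²/ω_c² = 68/19
Coupling ω_c² = ω_c¹ ⇒ overall = 13/42 × 68/19 = 442/399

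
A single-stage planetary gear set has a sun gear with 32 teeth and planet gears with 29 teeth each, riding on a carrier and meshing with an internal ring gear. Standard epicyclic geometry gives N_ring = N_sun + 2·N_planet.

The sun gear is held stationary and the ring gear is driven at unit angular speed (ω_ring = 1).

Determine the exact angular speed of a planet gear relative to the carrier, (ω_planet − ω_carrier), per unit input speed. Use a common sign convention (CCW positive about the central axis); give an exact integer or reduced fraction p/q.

N_ring = 32 + 2·29 = 90
32(ω_s−ω_c) = −90(ω_r−ω_c),  ω_s=0, ω_r=1
32(0−ω_c) = −90(1−ω_c)  ⇒  122ω_c = 90  ⇒  ω_c = 45/61
sun–planet: 32·(0−45/61) = −29·(ω_p−ω_c)  ⇒  ω_p−ω_c = −(32/29)·(-45/61) = 1440/1769

1440/1769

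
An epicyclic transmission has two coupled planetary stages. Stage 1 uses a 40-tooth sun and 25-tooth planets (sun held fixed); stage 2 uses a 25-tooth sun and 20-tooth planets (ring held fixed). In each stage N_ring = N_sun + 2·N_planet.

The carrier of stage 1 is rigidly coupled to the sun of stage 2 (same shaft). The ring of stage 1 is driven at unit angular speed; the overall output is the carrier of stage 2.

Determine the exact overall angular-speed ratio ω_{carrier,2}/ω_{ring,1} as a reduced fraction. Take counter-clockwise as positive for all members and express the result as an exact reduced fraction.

5/26

Stage 1: N_ring = 40 + 2·25 = 90
Stage 1: 40(ω_s−ω_c) = −90(ω_r−ω_c),  ω_s=0, ω_r=1
Stage 1: 40(0−ω_c) = −90(1−ω_c)  ⇒  130ω_c = 90  ⇒  ω_c = 9/13
  ⇒ ω_c¹/ω_r¹ = 9/13
Stage 2: N_ring = 25 + 2·20 = 65
Stage 2: 25(ω_s−ω_c) = −65(ω_r−ω_c),  ω_r=0, ω_s=1
Stage 2: 25(1−ω_c) = −65(0−ω_c)  ⇒  90ω_c = 25  ⇒  ω_c = 5/18
  ⇒ ω_c²/ω_s² = 5/18
Coupling ω_s² = ω_c¹ ⇒ overall = 9/13 × 5/18 = 5/26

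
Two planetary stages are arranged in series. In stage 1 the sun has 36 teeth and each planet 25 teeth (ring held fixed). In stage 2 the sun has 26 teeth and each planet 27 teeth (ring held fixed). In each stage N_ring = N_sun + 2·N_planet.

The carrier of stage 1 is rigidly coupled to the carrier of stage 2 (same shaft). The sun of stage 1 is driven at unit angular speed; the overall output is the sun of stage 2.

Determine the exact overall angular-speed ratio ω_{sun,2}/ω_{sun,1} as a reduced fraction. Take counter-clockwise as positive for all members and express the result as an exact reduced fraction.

Stage 1: N_ring = 36 + 2·25 = 86
Stage 1: 36(ω_s−ω_c) = −86(ω_r−ω_c),  ω_r=0, ω_s=1
Stage 1: 36(1−ω_c) = −86(0−ω_c)  ⇒  122ω_c = 36  ⇒  ω_c = 18/61
  ⇒ ω_c¹/ω_s¹ = 18/61
Stage 2: N_ring = 26 + 2·27 = 80
Stage 2: 26(ω_s−ω_c) = −80(ω_r−ω_c),  ω_r=0, ω_c=1
Stage 2: ω_s = 1 − (80/26)(0−1) = 53/13
  ⇒ ω_s²/ω_c² = 53/13
Coupling ω_c² = ω_c¹ ⇒ overall = 18/61 × 53/13 = 954/793

954/793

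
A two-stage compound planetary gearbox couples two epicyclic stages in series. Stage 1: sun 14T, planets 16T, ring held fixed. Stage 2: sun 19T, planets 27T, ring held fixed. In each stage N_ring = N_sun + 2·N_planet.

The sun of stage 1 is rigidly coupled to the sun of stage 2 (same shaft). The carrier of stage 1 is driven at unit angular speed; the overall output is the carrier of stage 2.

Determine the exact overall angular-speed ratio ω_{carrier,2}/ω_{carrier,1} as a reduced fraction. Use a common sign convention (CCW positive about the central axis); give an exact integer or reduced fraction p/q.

285/322

Stage 1: N_ring = 14 + 2·16 = 46
Stage 1: 14(ω_s−ω_c) = −46(ω_r−ω_c),  ω_r=0, ω_c=1
Stage 1: ω_s = 1 − (46/14)(0−1) = 30/7
  ⇒ ω_s¹/ω_c¹ = 30/7
Stage 2: N_ring = 19 + 2·27 = 73
Stage 2: 19(ω_s−ω_c) = −73(ω_r−ω_c),  ω_r=0, ω_s=1
Stage 2: 19(1−ω_c) = −73(0−ω_c)  ⇒  92ω_c = 19  ⇒  ω_c = 19/92
  ⇒ ω_c²/ω_s² = 19/92
Coupling ω_s² = ω_s¹ ⇒ overall = 30/7 × 19/92 = 285/322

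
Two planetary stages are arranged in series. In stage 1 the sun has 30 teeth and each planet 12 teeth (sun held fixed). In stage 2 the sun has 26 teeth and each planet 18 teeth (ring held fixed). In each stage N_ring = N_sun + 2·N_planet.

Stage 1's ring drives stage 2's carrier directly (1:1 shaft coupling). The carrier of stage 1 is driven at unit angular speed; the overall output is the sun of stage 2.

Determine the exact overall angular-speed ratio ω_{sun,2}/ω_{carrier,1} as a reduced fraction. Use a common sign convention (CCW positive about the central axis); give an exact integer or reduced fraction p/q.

616/117

Stage 1: N_ring = 30 + 2·12 = 54
Stage 1: 30(ω_s−ω_c) = −54(ω_r−ω_c),  ω_s=0, ω_c=1
Stage 1: ω_r = 1 − (30/54)(0−1) = 14/9
  ⇒ ω_r¹/ω_c¹ = 14/9
Stage 2: N_ring = 26 + 2·18 = 62
Stage 2: 26(ω_s−ω_c) = −62(ω_r−ω_c),  ω_r=0, ω_c=1
Stage 2: ω_s = 1 − (62/26)(0−1) = 44/13
  ⇒ ω_s²/ω_c² = 44/13
Coupling ω_c² = ω_r¹ ⇒ overall = 14/9 × 44/13 = 616/117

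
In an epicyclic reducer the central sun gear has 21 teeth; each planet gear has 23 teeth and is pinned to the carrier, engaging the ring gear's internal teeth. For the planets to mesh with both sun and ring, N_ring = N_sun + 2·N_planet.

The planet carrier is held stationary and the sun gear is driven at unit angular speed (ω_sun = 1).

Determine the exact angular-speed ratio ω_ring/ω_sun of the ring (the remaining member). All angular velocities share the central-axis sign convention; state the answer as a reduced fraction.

N_ring = 21 + 2·23 = 67
21(ω_s−ω_c) = −67(ω_r−ω_c),  ω_c=0, ω_s=1
ω_r = 0 − (21/67)(1−0) = -21/67
ω_r/ω_s = -21/67

-21/67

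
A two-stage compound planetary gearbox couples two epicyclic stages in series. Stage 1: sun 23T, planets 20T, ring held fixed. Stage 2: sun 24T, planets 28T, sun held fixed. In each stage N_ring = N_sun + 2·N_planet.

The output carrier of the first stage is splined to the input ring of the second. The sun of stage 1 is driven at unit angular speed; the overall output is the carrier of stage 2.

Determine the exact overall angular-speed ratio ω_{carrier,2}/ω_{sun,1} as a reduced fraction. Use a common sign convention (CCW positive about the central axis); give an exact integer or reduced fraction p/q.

Stage 1: N_ring = 23 + 2·20 = 63
Stage 1: 23(ω_s−ω_c) = −63(ω_r−ω_c),  ω_r=0, ω_s=1
Stage 1: 23(1−ω_c) = −63(0−ω_c)  ⇒  86ω_c = 23  ⇒  ω_c = 23/86
  ⇒ ω_c¹/ω_s¹ = 23/86
Stage 2: N_ring = 24 + 2·28 = 80
Stage 2: 24(ω_s−ω_c) = −80(ω_r−ω_c),  ω_s=0, ω_r=1
Stage 2: 24(0−ω_c) = −80(1−ω_c)  ⇒  104ω_c = 80  ⇒  ω_c = 10/13
  ⇒ ω_c²/ω_r² = 10/13
Coupling ω_r² = ω_c¹ ⇒ overall = 23/86 × 10/13 = 115/559

115/559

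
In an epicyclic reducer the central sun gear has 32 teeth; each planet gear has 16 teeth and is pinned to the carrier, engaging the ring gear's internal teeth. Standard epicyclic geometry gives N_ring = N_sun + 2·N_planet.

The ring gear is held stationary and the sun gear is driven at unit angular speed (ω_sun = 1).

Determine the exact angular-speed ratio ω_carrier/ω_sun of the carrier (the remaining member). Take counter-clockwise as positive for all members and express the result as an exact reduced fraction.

1/3

N_ring = 32 + 2·16 = 64
32(ω_s−ω_c) = −64(ω_r−ω_c),  ω_r=0, ω_s=1
32(1−ω_c) = −64(0−ω_c)  ⇒  96ω_c = 32  ⇒  ω_c = 1/3
ω_c/ω_s = 1/3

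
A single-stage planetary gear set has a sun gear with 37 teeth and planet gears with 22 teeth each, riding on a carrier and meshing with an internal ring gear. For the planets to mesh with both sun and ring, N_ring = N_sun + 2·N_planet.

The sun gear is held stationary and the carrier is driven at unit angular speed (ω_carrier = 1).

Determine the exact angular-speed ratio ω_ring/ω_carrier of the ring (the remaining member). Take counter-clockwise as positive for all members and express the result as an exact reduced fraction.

118/81

N_ring = 37 + 2·22 = 81
37(ω_s−ω_c) = −81(ω_r−ω_c),  ω_s=0, ω_c=1
ω_r = 1 − (37/81)(0−1) = 118/81
ω_r/ω_c = 118/81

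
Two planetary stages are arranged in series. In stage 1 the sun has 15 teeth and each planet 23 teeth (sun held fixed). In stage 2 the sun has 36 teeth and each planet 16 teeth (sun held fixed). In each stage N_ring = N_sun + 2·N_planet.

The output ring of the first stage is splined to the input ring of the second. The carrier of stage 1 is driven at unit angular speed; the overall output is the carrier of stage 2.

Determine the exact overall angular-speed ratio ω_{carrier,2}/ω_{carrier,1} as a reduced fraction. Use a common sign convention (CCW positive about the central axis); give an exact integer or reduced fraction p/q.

646/793

Stage 1: N_ring = 15 + 2·23 = 61
Stage 1: 15(ω_s−ω_c) = −61(ω_r−ω_c),  ω_s=0, ω_c=1
Stage 1: ω_r = 1 − (15/61)(0−1) = 76/61
  ⇒ ω_r¹/ω_c¹ = 76/61
Stage 2: N_ring = 36 + 2·16 = 68
Stage 2: 36(ω_s−ω_c) = −68(ω_r−ω_c),  ω_s=0, ω_r=1
Stage 2: 36(0−ω_c) = −68(1−ω_c)  ⇒  104ω_c = 68  ⇒  ω_c = 17/26
  ⇒ ω_c²/ω_r² = 17/26
Coupling ω_r² = ω_r¹ ⇒ overall = 76/61 × 17/26 = 646/793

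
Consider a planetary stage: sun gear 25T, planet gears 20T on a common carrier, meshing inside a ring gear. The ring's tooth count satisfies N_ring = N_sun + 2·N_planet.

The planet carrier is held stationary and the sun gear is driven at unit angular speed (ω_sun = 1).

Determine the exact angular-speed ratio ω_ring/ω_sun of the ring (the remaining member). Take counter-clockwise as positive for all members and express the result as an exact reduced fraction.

-5/13

N_ring = 25 + 2·20 = 65
25(ω_s−ω_c) = −65(ω_r−ω_c),  ω_c=0, ω_s=1
ω_r = 0 − (25/65)(1−0) = -5/13
ω_r/ω_s = -5/13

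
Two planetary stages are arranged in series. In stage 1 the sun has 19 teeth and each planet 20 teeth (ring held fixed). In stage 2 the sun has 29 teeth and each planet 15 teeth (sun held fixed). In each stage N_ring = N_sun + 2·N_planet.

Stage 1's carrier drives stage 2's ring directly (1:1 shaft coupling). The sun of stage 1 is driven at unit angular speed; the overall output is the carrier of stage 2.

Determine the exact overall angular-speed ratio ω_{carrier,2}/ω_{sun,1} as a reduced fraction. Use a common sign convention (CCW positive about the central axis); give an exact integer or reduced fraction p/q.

Stage 1: N_ring = 19 + 2·20 = 59
Stage 1: 19(ω_s−ω_c) = −59(ω_r−ω_c),  ω_r=0, ω_s=1
Stage 1: 19(1−ω_c) = −59(0−ω_c)  ⇒  78ω_c = 19  ⇒  ω_c = 19/78
  ⇒ ω_c¹/ω_s¹ = 19/78
Stage 2: N_ring = 29 + 2·15 = 59
Stage 2: 29(ω_s−ω_c) = −59(ω_r−ω_c),  ω_s=0, ω_r=1
Stage 2: 29(0−ω_c) = −59(1−ω_c)  ⇒  88ω_c = 59  ⇒  ω_c = 59/88
  ⇒ ω_c²/ω_r² = 59/88
Coupling ω_r² = ω_c¹ ⇒ overall = 19/78 × 59/88 = 1121/6864

1121/6864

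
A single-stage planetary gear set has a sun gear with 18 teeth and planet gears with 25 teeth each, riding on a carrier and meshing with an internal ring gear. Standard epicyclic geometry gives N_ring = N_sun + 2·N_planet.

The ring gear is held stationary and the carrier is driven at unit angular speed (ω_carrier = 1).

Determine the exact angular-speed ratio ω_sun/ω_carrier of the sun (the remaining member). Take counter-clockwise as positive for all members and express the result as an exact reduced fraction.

43/9

N_ring = 18 + 2·25 = 68
18(ω_s−ω_c) = −68(ω_r−ω_c),  ω_r=0, ω_c=1
ω_s = 1 − (68/18)(0−1) = 43/9
ω_s/ω_c = 43/9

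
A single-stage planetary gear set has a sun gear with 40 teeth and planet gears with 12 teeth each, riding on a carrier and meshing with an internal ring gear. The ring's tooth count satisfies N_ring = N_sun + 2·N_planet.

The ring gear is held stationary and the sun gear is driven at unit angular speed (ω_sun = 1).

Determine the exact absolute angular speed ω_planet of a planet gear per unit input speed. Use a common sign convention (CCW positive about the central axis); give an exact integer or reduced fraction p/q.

-5/3

N_ring = 40 + 2·12 = 64
40(ω_s−ω_c) = −64(ω_r−ω_c),  ω_r=0, ω_s=1
40(1−ω_c) = −64(0−ω_c)  ⇒  104ω_c = 40  ⇒  ω_c = 5/13
sun–planet: 40·(1−5/13) = −12·(ω_p−ω_c)  ⇒  ω_p−ω_c = −(40/12)·(8/13) = -80/39
ω_p = 5/13 − 80/39 = -5/3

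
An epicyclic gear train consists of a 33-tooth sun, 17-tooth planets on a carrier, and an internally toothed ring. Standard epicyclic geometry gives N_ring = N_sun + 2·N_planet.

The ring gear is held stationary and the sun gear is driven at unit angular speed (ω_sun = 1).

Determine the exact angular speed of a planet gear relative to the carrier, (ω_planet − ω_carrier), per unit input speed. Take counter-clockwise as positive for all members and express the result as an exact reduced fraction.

-2211/1700

N_ring = 33 + 2·17 = 67
33(ω_s−ω_c) = −67(ω_r−ω_c),  ω_r=0, ω_s=1
33(1−ω_c) = −67(0−ω_c)  ⇒  100ω_c = 33  ⇒  ω_c = 33/100
sun–planet: 33·(1−33/100) = −17·(ω_p−ω_c)  ⇒  ω_p−ω_c = −(33/17)·(67/100) = -2211/1700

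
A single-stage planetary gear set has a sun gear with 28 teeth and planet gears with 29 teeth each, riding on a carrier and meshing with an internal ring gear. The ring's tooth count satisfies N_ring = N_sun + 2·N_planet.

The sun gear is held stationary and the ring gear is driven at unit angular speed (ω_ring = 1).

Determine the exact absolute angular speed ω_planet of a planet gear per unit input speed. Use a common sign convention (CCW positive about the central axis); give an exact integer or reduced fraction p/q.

43/29

N_ring = 28 + 2·29 = 86
28(ω_s−ω_c) = −86(ω_r−ω_c),  ω_s=0, ω_r=1
28(0−ω_c) = −86(1−ω_c)  ⇒  114ω_c = 86  ⇒  ω_c = 43/57
sun–planet: 28·(0−43/57) = −29·(ω_p−ω_c)  ⇒  ω_p−ω_c = −(28/29)·(-43/57) = 1204/1653
ω_p = 43/57 + 1204/1653 = 43/29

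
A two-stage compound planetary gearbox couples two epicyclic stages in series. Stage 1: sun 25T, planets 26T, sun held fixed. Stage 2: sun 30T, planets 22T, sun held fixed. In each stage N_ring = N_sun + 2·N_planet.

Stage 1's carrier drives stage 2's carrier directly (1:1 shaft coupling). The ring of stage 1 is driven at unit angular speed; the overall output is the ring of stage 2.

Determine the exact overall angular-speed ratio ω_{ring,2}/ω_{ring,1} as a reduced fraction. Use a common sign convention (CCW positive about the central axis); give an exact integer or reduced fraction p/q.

2002/1887

Stage 1: N_ring = 25 + 2·26 = 77
Stage 1: 25(ω_s−ω_c) = −77(ω_r−ω_c),  ω_s=0, ω_r=1
Stage 1: 25(0−ω_c) = −77(1−ω_c)  ⇒  102ω_c = 77  ⇒  ω_c = 77/102
  ⇒ ω_c¹/ω_r¹ = 77/102
Stage 2: N_ring = 30 + 2·22 = 74
Stage 2: 30(ω_s−ω_c) = −74(ω_r−ω_c),  ω_s=0, ω_c=1
Stage 2: ω_r = 1 − (30/74)(0−1) = 52/37
  ⇒ ω_r²/ω_c² = 52/37
Coupling ω_c² = ω_c¹ ⇒ overall = 77/102 × 52/37 = 2002/1887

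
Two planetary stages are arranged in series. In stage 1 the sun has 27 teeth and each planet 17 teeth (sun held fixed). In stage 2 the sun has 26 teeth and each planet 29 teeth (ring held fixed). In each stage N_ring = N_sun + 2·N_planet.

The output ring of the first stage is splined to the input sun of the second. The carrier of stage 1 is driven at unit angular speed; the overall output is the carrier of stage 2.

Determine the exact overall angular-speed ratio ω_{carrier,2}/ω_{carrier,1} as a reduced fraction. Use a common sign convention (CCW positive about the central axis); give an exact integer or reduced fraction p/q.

104/305

Stage 1: N_ring = 27 + 2·17 = 61
Stage 1: 27(ω_s−ω_c) = −61(ω_r−ω_c),  ω_s=0, ω_c=1
Stage 1: ω_r = 1 − (27/61)(0−1) = 88/61
  ⇒ ω_r¹/ω_c¹ = 88/61
Stage 2: N_ring = 26 + 2·29 = 84
Stage 2: 26(ω_s−ω_c) = −84(ω_r−ω_c),  ω_r=0, ω_s=1
Stage 2: 26(1−ω_c) = −84(0−ω_c)  ⇒  110ω_c = 26  ⇒  ω_c = 13/55
  ⇒ ω_c²/ω_s² = 13/55
Coupling ω_s² = ω_r¹ ⇒ overall = 88/61 × 13/55 = 104/305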